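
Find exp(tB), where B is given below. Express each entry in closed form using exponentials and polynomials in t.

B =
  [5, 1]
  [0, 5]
e^{tB} =
  [exp(5*t), t*exp(5*t)]
  [0, exp(5*t)]

Strategy: write B = P · J · P⁻¹ where J is a Jordan canonical form, so e^{tB} = P · e^{tJ} · P⁻¹, and e^{tJ} can be computed block-by-block.

B has Jordan form
J =
  [5, 1]
  [0, 5]
(up to reordering of blocks).

Per-block formulas:
  For a 2×2 Jordan block J_2(5): exp(t · J_2(5)) = e^(5t)·(I + t·N), where N is the 2×2 nilpotent shift.

After assembling e^{tJ} and conjugating by P, we get:

e^{tB} =
  [exp(5*t), t*exp(5*t)]
  [0, exp(5*t)]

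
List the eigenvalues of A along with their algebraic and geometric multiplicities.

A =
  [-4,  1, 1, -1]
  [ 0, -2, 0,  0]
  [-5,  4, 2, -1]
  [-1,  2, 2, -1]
λ = -2: alg = 3, geom = 2; λ = 1: alg = 1, geom = 1

Step 1 — factor the characteristic polynomial to read off the algebraic multiplicities:
  χ_A(x) = (x - 1)*(x + 2)^3

Step 2 — compute geometric multiplicities via the rank-nullity identity g(λ) = n − rank(A − λI):
  rank(A − (-2)·I) = 2, so dim ker(A − (-2)·I) = n − 2 = 2
  rank(A − (1)·I) = 3, so dim ker(A − (1)·I) = n − 3 = 1

Summary:
  λ = -2: algebraic multiplicity = 3, geometric multiplicity = 2
  λ = 1: algebraic multiplicity = 1, geometric multiplicity = 1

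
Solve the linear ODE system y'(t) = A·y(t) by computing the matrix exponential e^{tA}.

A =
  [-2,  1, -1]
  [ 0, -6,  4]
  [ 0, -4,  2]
e^{tA} =
  [exp(-2*t), t*exp(-2*t), -t*exp(-2*t)]
  [0, -4*t*exp(-2*t) + exp(-2*t), 4*t*exp(-2*t)]
  [0, -4*t*exp(-2*t), 4*t*exp(-2*t) + exp(-2*t)]

Strategy: write A = P · J · P⁻¹ where J is a Jordan canonical form, so e^{tA} = P · e^{tJ} · P⁻¹, and e^{tJ} can be computed block-by-block.

A has Jordan form
J =
  [-2,  1,  0]
  [ 0, -2,  0]
  [ 0,  0, -2]
(up to reordering of blocks).

Per-block formulas:
  For a 1×1 block at λ = -2: exp(t · [-2]) = [e^(-2t)].
  For a 2×2 Jordan block J_2(-2): exp(t · J_2(-2)) = e^(-2t)·(I + t·N), where N is the 2×2 nilpotent shift.

After assembling e^{tJ} and conjugating by P, we get:

e^{tA} =
  [exp(-2*t), t*exp(-2*t), -t*exp(-2*t)]
  [0, -4*t*exp(-2*t) + exp(-2*t), 4*t*exp(-2*t)]
  [0, -4*t*exp(-2*t), 4*t*exp(-2*t) + exp(-2*t)]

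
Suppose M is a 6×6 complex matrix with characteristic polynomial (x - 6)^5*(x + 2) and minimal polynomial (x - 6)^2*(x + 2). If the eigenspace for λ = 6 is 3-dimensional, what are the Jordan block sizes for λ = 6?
Block sizes for λ = 6: [2, 2, 1]

Step 1 — from the characteristic polynomial, algebraic multiplicity of λ = 6 is 5. From dim ker(M − (6)·I) = 3, there are exactly 3 Jordan blocks for λ = 6.
Step 2 — from the minimal polynomial, the factor (x − 6)^2 tells us the largest block for λ = 6 has size 2.
Step 3 — with total size 5, 3 blocks, and largest block 2, the block sizes (in nonincreasing order) are [2, 2, 1].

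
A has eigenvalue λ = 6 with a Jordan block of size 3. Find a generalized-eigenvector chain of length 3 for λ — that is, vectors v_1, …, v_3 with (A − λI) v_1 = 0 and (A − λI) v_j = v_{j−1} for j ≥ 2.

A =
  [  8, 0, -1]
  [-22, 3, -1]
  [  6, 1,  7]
A Jordan chain for λ = 6 of length 3:
v_1 = (-2, 16, -4)ᵀ
v_2 = (2, -22, 6)ᵀ
v_3 = (1, 0, 0)ᵀ

Let N = A − (6)·I. We want v_3 with N^3 v_3 = 0 but N^2 v_3 ≠ 0; then v_{j-1} := N · v_j for j = 3, …, 2.

Pick v_3 = (1, 0, 0)ᵀ.
Then v_2 = N · v_3 = (2, -22, 6)ᵀ.
Then v_1 = N · v_2 = (-2, 16, -4)ᵀ.

Sanity check: (A − (6)·I) v_1 = (0, 0, 0)ᵀ = 0. ✓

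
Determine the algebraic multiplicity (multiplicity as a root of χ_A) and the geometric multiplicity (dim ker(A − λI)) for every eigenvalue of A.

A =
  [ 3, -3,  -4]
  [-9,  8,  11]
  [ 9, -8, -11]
λ = 0: alg = 3, geom = 1

Step 1 — factor the characteristic polynomial to read off the algebraic multiplicities:
  χ_A(x) = x^3

Step 2 — compute geometric multiplicities via the rank-nullity identity g(λ) = n − rank(A − λI):
  rank(A − (0)·I) = 2, so dim ker(A − (0)·I) = n − 2 = 1

Summary:
  λ = 0: algebraic multiplicity = 3, geometric multiplicity = 1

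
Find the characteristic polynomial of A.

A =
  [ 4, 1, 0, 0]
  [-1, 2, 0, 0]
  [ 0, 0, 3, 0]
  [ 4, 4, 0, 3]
x^4 - 12*x^3 + 54*x^2 - 108*x + 81

Expanding det(x·I − A) (e.g. by cofactor expansion or by noting that A is similar to its Jordan form J, which has the same characteristic polynomial as A) gives
  χ_A(x) = x^4 - 12*x^3 + 54*x^2 - 108*x + 81
which factors as (x - 3)^4. The eigenvalues (with algebraic multiplicities) are λ = 3 with multiplicity 4.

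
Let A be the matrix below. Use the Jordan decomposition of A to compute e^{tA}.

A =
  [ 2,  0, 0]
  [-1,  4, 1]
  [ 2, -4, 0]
e^{tA} =
  [exp(2*t), 0, 0]
  [-t*exp(2*t), 2*t*exp(2*t) + exp(2*t), t*exp(2*t)]
  [2*t*exp(2*t), -4*t*exp(2*t), -2*t*exp(2*t) + exp(2*t)]

Strategy: write A = P · J · P⁻¹ where J is a Jordan canonical form, so e^{tA} = P · e^{tJ} · P⁻¹, and e^{tJ} can be computed block-by-block.

A has Jordan form
J =
  [2, 1, 0]
  [0, 2, 0]
  [0, 0, 2]
(up to reordering of blocks).

Per-block formulas:
  For a 2×2 Jordan block J_2(2): exp(t · J_2(2)) = e^(2t)·(I + t·N), where N is the 2×2 nilpotent shift.
  For a 1×1 block at λ = 2: exp(t · [2]) = [e^(2t)].

After assembling e^{tJ} and conjugating by P, we get:

e^{tA} =
  [exp(2*t), 0, 0]
  [-t*exp(2*t), 2*t*exp(2*t) + exp(2*t), t*exp(2*t)]
  [2*t*exp(2*t), -4*t*exp(2*t), -2*t*exp(2*t) + exp(2*t)]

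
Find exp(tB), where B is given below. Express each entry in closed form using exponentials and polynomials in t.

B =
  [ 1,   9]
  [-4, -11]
e^{tB} =
  [6*t*exp(-5*t) + exp(-5*t), 9*t*exp(-5*t)]
  [-4*t*exp(-5*t), -6*t*exp(-5*t) + exp(-5*t)]

Strategy: write B = P · J · P⁻¹ where J is a Jordan canonical form, so e^{tB} = P · e^{tJ} · P⁻¹, and e^{tJ} can be computed block-by-block.

B has Jordan form
J =
  [-5,  1]
  [ 0, -5]
(up to reordering of blocks).

Per-block formulas:
  For a 2×2 Jordan block J_2(-5): exp(t · J_2(-5)) = e^(-5t)·(I + t·N), where N is the 2×2 nilpotent shift.

After assembling e^{tJ} and conjugating by P, we get:

e^{tB} =
  [6*t*exp(-5*t) + exp(-5*t), 9*t*exp(-5*t)]
  [-4*t*exp(-5*t), -6*t*exp(-5*t) + exp(-5*t)]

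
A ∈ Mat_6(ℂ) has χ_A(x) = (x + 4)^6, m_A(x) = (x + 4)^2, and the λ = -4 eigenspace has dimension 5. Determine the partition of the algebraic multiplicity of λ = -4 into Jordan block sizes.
Block sizes for λ = -4: [2, 1, 1, 1, 1]

Step 1 — from the characteristic polynomial, algebraic multiplicity of λ = -4 is 6. From dim ker(A − (-4)·I) = 5, there are exactly 5 Jordan blocks for λ = -4.
Step 2 — from the minimal polynomial, the factor (x + 4)^2 tells us the largest block for λ = -4 has size 2.
Step 3 — with total size 6, 5 blocks, and largest block 2, the block sizes (in nonincreasing order) are [2, 1, 1, 1, 1].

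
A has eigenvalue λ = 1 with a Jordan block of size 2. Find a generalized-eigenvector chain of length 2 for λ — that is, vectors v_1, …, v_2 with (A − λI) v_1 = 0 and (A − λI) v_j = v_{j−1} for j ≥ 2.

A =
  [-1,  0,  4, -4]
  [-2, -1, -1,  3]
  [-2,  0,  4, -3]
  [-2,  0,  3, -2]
A Jordan chain for λ = 1 of length 2:
v_1 = (0, -1, -1, -1)ᵀ
v_2 = (2, -2, 1, 0)ᵀ

Let N = A − (1)·I. We want v_2 with N^2 v_2 = 0 but N^1 v_2 ≠ 0; then v_{j-1} := N · v_j for j = 2, …, 2.

Pick v_2 = (2, -2, 1, 0)ᵀ.
Then v_1 = N · v_2 = (0, -1, -1, -1)ᵀ.

Sanity check: (A − (1)·I) v_1 = (0, 0, 0, 0)ᵀ = 0. ✓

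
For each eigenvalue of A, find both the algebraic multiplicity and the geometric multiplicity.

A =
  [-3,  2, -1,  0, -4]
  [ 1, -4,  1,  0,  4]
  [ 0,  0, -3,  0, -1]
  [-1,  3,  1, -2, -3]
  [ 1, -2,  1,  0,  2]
λ = -2: alg = 5, geom = 2

Step 1 — factor the characteristic polynomial to read off the algebraic multiplicities:
  χ_A(x) = (x + 2)^5

Step 2 — compute geometric multiplicities via the rank-nullity identity g(λ) = n − rank(A − λI):
  rank(A − (-2)·I) = 3, so dim ker(A − (-2)·I) = n − 3 = 2

Summary:
  λ = -2: algebraic multiplicity = 5, geometric multiplicity = 2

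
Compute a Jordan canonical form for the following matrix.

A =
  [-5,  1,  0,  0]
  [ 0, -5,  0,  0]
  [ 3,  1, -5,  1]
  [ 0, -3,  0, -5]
J_2(-5) ⊕ J_2(-5)

The characteristic polynomial is
  det(x·I − A) = x^4 + 20*x^3 + 150*x^2 + 500*x + 625 = (x + 5)^4

Eigenvalues and multiplicities (the geometric multiplicity of λ is n − rank(A − λI), which equals the number of Jordan blocks for λ):
  λ = -5: algebraic multiplicity = 4, geometric multiplicity = 2

Determining the block sizes for each eigenvalue:
  λ = -5: with am = 4 and gm = 2, the partition is not yet determined (e.g. several partitions of 4 into 2 parts exist). Let N = A − (-5)·I. Computing rank(N^1) = 2, rank(N^2) = 0; the number of blocks of size ≥ j is rank(N^{j−1}) − rank(N^j), giving [2, 2]. So we have 2 block(s) of size 2 → block sizes [2, 2]

Assembling the blocks gives a Jordan form
J =
  [-5,  1,  0,  0]
  [ 0, -5,  0,  0]
  [ 0,  0, -5,  1]
  [ 0,  0,  0, -5]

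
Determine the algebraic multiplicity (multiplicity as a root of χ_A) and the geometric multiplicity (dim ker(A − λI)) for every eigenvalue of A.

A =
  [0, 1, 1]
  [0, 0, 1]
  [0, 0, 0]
λ = 0: alg = 3, geom = 1

Step 1 — factor the characteristic polynomial to read off the algebraic multiplicities:
  χ_A(x) = x^3

Step 2 — compute geometric multiplicities via the rank-nullity identity g(λ) = n − rank(A − λI):
  rank(A − (0)·I) = 2, so dim ker(A − (0)·I) = n − 2 = 1

Summary:
  λ = 0: algebraic multiplicity = 3, geometric multiplicity = 1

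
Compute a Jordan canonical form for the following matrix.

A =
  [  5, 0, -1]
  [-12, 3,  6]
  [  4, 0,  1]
J_2(3) ⊕ J_1(3)

The characteristic polynomial is
  det(x·I − A) = x^3 - 9*x^2 + 27*x - 27 = (x - 3)^3

Eigenvalues and multiplicities (the geometric multiplicity of λ is n − rank(A − λI), which equals the number of Jordan blocks for λ):
  λ = 3: algebraic multiplicity = 3, geometric multiplicity = 2

Determining the block sizes for each eigenvalue:
  λ = 3: 2 blocks summing to 3 forces exactly one block of size 2 and the rest size 1 → block sizes [2, 1]

Assembling the blocks gives a Jordan form
J =
  [3, 1, 0]
  [0, 3, 0]
  [0, 0, 3]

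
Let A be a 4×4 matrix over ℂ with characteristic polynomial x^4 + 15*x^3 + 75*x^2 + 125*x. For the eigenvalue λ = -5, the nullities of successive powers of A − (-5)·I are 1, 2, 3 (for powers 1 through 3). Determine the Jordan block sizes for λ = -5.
Block sizes for λ = -5: [3]

From the dimensions of kernels of powers, the number of Jordan blocks of size at least j is d_j − d_{j−1} where d_j = dim ker(N^j) (with d_0 = 0). Computing the differences gives [1, 1, 1].
The number of blocks of size exactly k is (#blocks of size ≥ k) − (#blocks of size ≥ k + 1), so the partition is: 1 block(s) of size 3.
In nonincreasing order the block sizes are [3].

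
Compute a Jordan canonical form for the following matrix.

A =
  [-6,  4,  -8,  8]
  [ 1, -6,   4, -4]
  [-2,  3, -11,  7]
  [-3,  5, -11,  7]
J_2(-4) ⊕ J_2(-4)

The characteristic polynomial is
  det(x·I − A) = x^4 + 16*x^3 + 96*x^2 + 256*x + 256 = (x + 4)^4

Eigenvalues and multiplicities (the geometric multiplicity of λ is n − rank(A − λI), which equals the number of Jordan blocks for λ):
  λ = -4: algebraic multiplicity = 4, geometric multiplicity = 2

Determining the block sizes for each eigenvalue:
  λ = -4: with am = 4 and gm = 2, the partition is not yet determined (e.g. several partitions of 4 into 2 parts exist). Let N = A − (-4)·I. Computing rank(N^1) = 2, rank(N^2) = 0; the number of blocks of size ≥ j is rank(N^{j−1}) − rank(N^j), giving [2, 2]. So we have 2 block(s) of size 2 → block sizes [2, 2]

Assembling the blocks gives a Jordan form
J =
  [-4,  1,  0,  0]
  [ 0, -4,  0,  0]
  [ 0,  0, -4,  1]
  [ 0,  0,  0, -4]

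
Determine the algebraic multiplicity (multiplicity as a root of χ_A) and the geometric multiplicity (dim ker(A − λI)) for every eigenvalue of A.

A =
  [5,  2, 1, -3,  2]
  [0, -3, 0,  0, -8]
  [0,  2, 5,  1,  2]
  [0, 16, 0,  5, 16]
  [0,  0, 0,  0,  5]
λ = -3: alg = 1, geom = 1; λ = 5: alg = 4, geom = 2

Step 1 — factor the characteristic polynomial to read off the algebraic multiplicities:
  χ_A(x) = (x - 5)^4*(x + 3)

Step 2 — compute geometric multiplicities via the rank-nullity identity g(λ) = n − rank(A − λI):
  rank(A − (-3)·I) = 4, so dim ker(A − (-3)·I) = n − 4 = 1
  rank(A − (5)·I) = 3, so dim ker(A − (5)·I) = n − 3 = 2

Summary:
  λ = -3: algebraic multiplicity = 1, geometric multiplicity = 1
  λ = 5: algebraic multiplicity = 4, geometric multiplicity = 2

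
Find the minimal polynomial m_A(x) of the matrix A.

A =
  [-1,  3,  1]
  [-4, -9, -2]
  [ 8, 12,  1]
x^2 + 6*x + 9

The characteristic polynomial is χ_A(x) = (x + 3)^3, so the eigenvalues are known. The minimal polynomial is
  m_A(x) = Π_λ (x − λ)^{k_λ}
where k_λ is the size of the *largest* Jordan block for λ (equivalently, the smallest k with (A − λI)^k v = 0 for every generalised eigenvector v of λ).

  λ = -3: largest Jordan block has size 2, contributing (x + 3)^2

So m_A(x) = (x + 3)^2 = x^2 + 6*x + 9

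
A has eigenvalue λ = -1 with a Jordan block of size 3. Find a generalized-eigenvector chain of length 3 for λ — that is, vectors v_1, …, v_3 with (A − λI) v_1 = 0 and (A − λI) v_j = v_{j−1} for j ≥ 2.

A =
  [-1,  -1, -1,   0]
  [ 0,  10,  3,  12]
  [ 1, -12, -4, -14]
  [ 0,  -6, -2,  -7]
A Jordan chain for λ = -1 of length 3:
v_1 = (-1, 3, -3, -2)ᵀ
v_2 = (0, 0, 1, 0)ᵀ
v_3 = (1, 0, 0, 0)ᵀ

Let N = A − (-1)·I. We want v_3 with N^3 v_3 = 0 but N^2 v_3 ≠ 0; then v_{j-1} := N · v_j for j = 3, …, 2.

Pick v_3 = (1, 0, 0, 0)ᵀ.
Then v_2 = N · v_3 = (0, 0, 1, 0)ᵀ.
Then v_1 = N · v_2 = (-1, 3, -3, -2)ᵀ.

Sanity check: (A − (-1)·I) v_1 = (0, 0, 0, 0)ᵀ = 0. ✓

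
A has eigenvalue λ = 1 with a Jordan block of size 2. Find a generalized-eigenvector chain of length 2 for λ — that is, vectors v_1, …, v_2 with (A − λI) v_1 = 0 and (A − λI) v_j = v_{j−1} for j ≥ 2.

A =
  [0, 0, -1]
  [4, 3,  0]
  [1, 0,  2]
A Jordan chain for λ = 1 of length 2:
v_1 = (-1, 2, 1)ᵀ
v_2 = (1, -1, 0)ᵀ

Let N = A − (1)·I. We want v_2 with N^2 v_2 = 0 but N^1 v_2 ≠ 0; then v_{j-1} := N · v_j for j = 2, …, 2.

Pick v_2 = (1, -1, 0)ᵀ.
Then v_1 = N · v_2 = (-1, 2, 1)ᵀ.

Sanity check: (A − (1)·I) v_1 = (0, 0, 0)ᵀ = 0. ✓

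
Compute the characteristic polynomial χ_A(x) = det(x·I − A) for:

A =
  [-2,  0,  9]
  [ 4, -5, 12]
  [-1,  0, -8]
x^3 + 15*x^2 + 75*x + 125

Expanding det(x·I − A) (e.g. by cofactor expansion or by noting that A is similar to its Jordan form J, which has the same characteristic polynomial as A) gives
  χ_A(x) = x^3 + 15*x^2 + 75*x + 125
which factors as (x + 5)^3. The eigenvalues (with algebraic multiplicities) are λ = -5 with multiplicity 3.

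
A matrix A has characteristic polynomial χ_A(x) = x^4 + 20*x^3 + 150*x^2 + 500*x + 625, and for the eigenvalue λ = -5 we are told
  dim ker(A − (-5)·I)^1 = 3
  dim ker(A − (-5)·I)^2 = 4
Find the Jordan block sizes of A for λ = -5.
Block sizes for λ = -5: [2, 1, 1]

From the dimensions of kernels of powers, the number of Jordan blocks of size at least j is d_j − d_{j−1} where d_j = dim ker(N^j) (with d_0 = 0). Computing the differences gives [3, 1].
The number of blocks of size exactly k is (#blocks of size ≥ k) − (#blocks of size ≥ k + 1), so the partition is: 2 block(s) of size 1, 1 block(s) of size 2.
In nonincreasing order the block sizes are [2, 1, 1].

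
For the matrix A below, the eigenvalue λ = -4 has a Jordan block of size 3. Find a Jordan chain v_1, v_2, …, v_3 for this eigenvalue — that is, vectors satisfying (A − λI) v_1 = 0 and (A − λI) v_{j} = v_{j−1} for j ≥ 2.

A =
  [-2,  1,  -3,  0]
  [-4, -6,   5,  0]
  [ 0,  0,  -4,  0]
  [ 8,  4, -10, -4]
A Jordan chain for λ = -4 of length 3:
v_1 = (-1, 2, 0, -4)ᵀ
v_2 = (-3, 5, 0, -10)ᵀ
v_3 = (0, 0, 1, 0)ᵀ

Let N = A − (-4)·I. We want v_3 with N^3 v_3 = 0 but N^2 v_3 ≠ 0; then v_{j-1} := N · v_j for j = 3, …, 2.

Pick v_3 = (0, 0, 1, 0)ᵀ.
Then v_2 = N · v_3 = (-3, 5, 0, -10)ᵀ.
Then v_1 = N · v_2 = (-1, 2, 0, -4)ᵀ.

Sanity check: (A − (-4)·I) v_1 = (0, 0, 0, 0)ᵀ = 0. ✓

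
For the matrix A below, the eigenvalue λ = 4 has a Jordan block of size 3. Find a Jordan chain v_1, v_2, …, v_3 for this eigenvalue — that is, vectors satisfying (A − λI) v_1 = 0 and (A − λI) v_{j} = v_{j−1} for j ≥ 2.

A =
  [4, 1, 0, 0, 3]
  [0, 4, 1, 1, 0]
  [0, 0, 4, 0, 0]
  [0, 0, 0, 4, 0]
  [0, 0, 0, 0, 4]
A Jordan chain for λ = 4 of length 3:
v_1 = (1, 0, 0, 0, 0)ᵀ
v_2 = (0, 1, 0, 0, 0)ᵀ
v_3 = (0, 0, 1, 0, 0)ᵀ

Let N = A − (4)·I. We want v_3 with N^3 v_3 = 0 but N^2 v_3 ≠ 0; then v_{j-1} := N · v_j for j = 3, …, 2.

Pick v_3 = (0, 0, 1, 0, 0)ᵀ.
Then v_2 = N · v_3 = (0, 1, 0, 0, 0)ᵀ.
Then v_1 = N · v_2 = (1, 0, 0, 0, 0)ᵀ.

Sanity check: (A − (4)·I) v_1 = (0, 0, 0, 0, 0)ᵀ = 0. ✓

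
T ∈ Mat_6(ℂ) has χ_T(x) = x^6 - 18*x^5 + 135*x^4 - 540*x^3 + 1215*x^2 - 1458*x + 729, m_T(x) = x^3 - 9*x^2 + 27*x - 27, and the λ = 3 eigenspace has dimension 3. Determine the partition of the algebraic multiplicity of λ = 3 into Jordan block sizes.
Block sizes for λ = 3: [3, 2, 1]

Step 1 — from the characteristic polynomial, algebraic multiplicity of λ = 3 is 6. From dim ker(T − (3)·I) = 3, there are exactly 3 Jordan blocks for λ = 3.
Step 2 — from the minimal polynomial, the factor (x − 3)^3 tells us the largest block for λ = 3 has size 3.
Step 3 — with total size 6, 3 blocks, and largest block 3, the block sizes (in nonincreasing order) are [3, 2, 1].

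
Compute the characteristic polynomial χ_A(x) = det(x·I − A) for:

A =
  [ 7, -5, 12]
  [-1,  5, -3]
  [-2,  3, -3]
x^3 - 9*x^2 + 27*x - 27

Expanding det(x·I − A) (e.g. by cofactor expansion or by noting that A is similar to its Jordan form J, which has the same characteristic polynomial as A) gives
  χ_A(x) = x^3 - 9*x^2 + 27*x - 27
which factors as (x - 3)^3. The eigenvalues (with algebraic multiplicities) are λ = 3 with multiplicity 3.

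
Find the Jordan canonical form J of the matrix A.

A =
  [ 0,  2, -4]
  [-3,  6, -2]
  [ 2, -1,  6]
J_3(4)

The characteristic polynomial is
  det(x·I − A) = x^3 - 12*x^2 + 48*x - 64 = (x - 4)^3

Eigenvalues and multiplicities (the geometric multiplicity of λ is n − rank(A − λI), which equals the number of Jordan blocks for λ):
  λ = 4: algebraic multiplicity = 3, geometric multiplicity = 1

Determining the block sizes for each eigenvalue:
  λ = 4: one block (gm = 1), so the single block has size am = 3 → block sizes [3]

Assembling the blocks gives a Jordan form
J =
  [4, 1, 0]
  [0, 4, 1]
  [0, 0, 4]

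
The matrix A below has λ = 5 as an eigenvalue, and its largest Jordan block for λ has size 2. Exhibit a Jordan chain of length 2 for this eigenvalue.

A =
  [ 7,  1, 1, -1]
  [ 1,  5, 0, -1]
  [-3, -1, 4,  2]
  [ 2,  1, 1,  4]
A Jordan chain for λ = 5 of length 2:
v_1 = (2, 1, -3, 2)ᵀ
v_2 = (1, 0, 0, 0)ᵀ

Let N = A − (5)·I. We want v_2 with N^2 v_2 = 0 but N^1 v_2 ≠ 0; then v_{j-1} := N · v_j for j = 2, …, 2.

Pick v_2 = (1, 0, 0, 0)ᵀ.
Then v_1 = N · v_2 = (2, 1, -3, 2)ᵀ.

Sanity check: (A − (5)·I) v_1 = (0, 0, 0, 0)ᵀ = 0. ✓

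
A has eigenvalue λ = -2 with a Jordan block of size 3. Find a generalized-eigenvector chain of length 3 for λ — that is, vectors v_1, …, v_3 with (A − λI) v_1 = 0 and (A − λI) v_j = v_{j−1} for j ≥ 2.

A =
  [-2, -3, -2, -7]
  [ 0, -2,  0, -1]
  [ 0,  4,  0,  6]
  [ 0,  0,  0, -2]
A Jordan chain for λ = -2 of length 3:
v_1 = (1, 0, 0, 0)ᵀ
v_2 = (4, 1, -2, 0)ᵀ
v_3 = (0, 1, 0, -1)ᵀ

Let N = A − (-2)·I. We want v_3 with N^3 v_3 = 0 but N^2 v_3 ≠ 0; then v_{j-1} := N · v_j for j = 3, …, 2.

Pick v_3 = (0, 1, 0, -1)ᵀ.
Then v_2 = N · v_3 = (4, 1, -2, 0)ᵀ.
Then v_1 = N · v_2 = (1, 0, 0, 0)ᵀ.

Sanity check: (A − (-2)·I) v_1 = (0, 0, 0, 0)ᵀ = 0. ✓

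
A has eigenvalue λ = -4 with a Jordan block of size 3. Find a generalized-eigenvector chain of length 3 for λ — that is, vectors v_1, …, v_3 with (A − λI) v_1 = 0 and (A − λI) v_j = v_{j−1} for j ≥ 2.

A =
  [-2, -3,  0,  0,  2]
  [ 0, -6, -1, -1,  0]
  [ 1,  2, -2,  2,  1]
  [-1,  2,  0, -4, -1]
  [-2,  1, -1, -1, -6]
A Jordan chain for λ = -4 of length 3:
v_1 = (2, 0, 2, -2, -2)ᵀ
v_2 = (-3, -2, 2, 2, 1)ᵀ
v_3 = (0, 1, 0, 0, 0)ᵀ

Let N = A − (-4)·I. We want v_3 with N^3 v_3 = 0 but N^2 v_3 ≠ 0; then v_{j-1} := N · v_j for j = 3, …, 2.

Pick v_3 = (0, 1, 0, 0, 0)ᵀ.
Then v_2 = N · v_3 = (-3, -2, 2, 2, 1)ᵀ.
Then v_1 = N · v_2 = (2, 0, 2, -2, -2)ᵀ.

Sanity check: (A − (-4)·I) v_1 = (0, 0, 0, 0, 0)ᵀ = 0. ✓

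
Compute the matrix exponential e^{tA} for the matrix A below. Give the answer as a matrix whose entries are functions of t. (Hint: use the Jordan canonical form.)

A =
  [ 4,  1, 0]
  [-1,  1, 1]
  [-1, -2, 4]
e^{tA} =
  [t*exp(3*t) + exp(3*t), -t^2*exp(3*t)/2 + t*exp(3*t), t^2*exp(3*t)/2]
  [-t*exp(3*t), t^2*exp(3*t)/2 - 2*t*exp(3*t) + exp(3*t), -t^2*exp(3*t)/2 + t*exp(3*t)]
  [-t*exp(3*t), t^2*exp(3*t)/2 - 2*t*exp(3*t), -t^2*exp(3*t)/2 + t*exp(3*t) + exp(3*t)]

Strategy: write A = P · J · P⁻¹ where J is a Jordan canonical form, so e^{tA} = P · e^{tJ} · P⁻¹, and e^{tJ} can be computed block-by-block.

A has Jordan form
J =
  [3, 1, 0]
  [0, 3, 1]
  [0, 0, 3]
(up to reordering of blocks).

Per-block formulas:
  For a 3×3 Jordan block J_3(3): exp(t · J_3(3)) = e^(3t)·(I + t·N + (t^2/2)·N^2), where N is the 3×3 nilpotent shift.

After assembling e^{tJ} and conjugating by P, we get:

e^{tA} =
  [t*exp(3*t) + exp(3*t), -t^2*exp(3*t)/2 + t*exp(3*t), t^2*exp(3*t)/2]
  [-t*exp(3*t), t^2*exp(3*t)/2 - 2*t*exp(3*t) + exp(3*t), -t^2*exp(3*t)/2 + t*exp(3*t)]
  [-t*exp(3*t), t^2*exp(3*t)/2 - 2*t*exp(3*t), -t^2*exp(3*t)/2 + t*exp(3*t) + exp(3*t)]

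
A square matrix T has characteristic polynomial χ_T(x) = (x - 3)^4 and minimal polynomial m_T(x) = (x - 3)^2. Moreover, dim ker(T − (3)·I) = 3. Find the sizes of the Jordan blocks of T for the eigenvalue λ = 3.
Block sizes for λ = 3: [2, 1, 1]

Step 1 — from the characteristic polynomial, algebraic multiplicity of λ = 3 is 4. From dim ker(T − (3)·I) = 3, there are exactly 3 Jordan blocks for λ = 3.
Step 2 — from the minimal polynomial, the factor (x − 3)^2 tells us the largest block for λ = 3 has size 2.
Step 3 — with total size 4, 3 blocks, and largest block 2, the block sizes (in nonincreasing order) are [2, 1, 1].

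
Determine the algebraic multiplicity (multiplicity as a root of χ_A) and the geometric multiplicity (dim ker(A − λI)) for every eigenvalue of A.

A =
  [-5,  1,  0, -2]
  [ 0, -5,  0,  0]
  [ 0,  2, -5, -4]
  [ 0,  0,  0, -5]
λ = -5: alg = 4, geom = 3

Step 1 — factor the characteristic polynomial to read off the algebraic multiplicities:
  χ_A(x) = (x + 5)^4

Step 2 — compute geometric multiplicities via the rank-nullity identity g(λ) = n − rank(A − λI):
  rank(A − (-5)·I) = 1, so dim ker(A − (-5)·I) = n − 1 = 3

Summary:
  λ = -5: algebraic multiplicity = 4, geometric multiplicity = 3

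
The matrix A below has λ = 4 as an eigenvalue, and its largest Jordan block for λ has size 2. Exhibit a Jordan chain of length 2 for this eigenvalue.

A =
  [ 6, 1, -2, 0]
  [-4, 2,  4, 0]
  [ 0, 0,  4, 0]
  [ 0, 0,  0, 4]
A Jordan chain for λ = 4 of length 2:
v_1 = (2, -4, 0, 0)ᵀ
v_2 = (1, 0, 0, 0)ᵀ

Let N = A − (4)·I. We want v_2 with N^2 v_2 = 0 but N^1 v_2 ≠ 0; then v_{j-1} := N · v_j for j = 2, …, 2.

Pick v_2 = (1, 0, 0, 0)ᵀ.
Then v_1 = N · v_2 = (2, -4, 0, 0)ᵀ.

Sanity check: (A − (4)·I) v_1 = (0, 0, 0, 0)ᵀ = 0. ✓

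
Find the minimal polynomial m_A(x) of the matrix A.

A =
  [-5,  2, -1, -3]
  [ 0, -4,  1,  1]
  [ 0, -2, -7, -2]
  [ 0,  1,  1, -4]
x^3 + 15*x^2 + 75*x + 125

The characteristic polynomial is χ_A(x) = (x + 5)^4, so the eigenvalues are known. The minimal polynomial is
  m_A(x) = Π_λ (x − λ)^{k_λ}
where k_λ is the size of the *largest* Jordan block for λ (equivalently, the smallest k with (A − λI)^k v = 0 for every generalised eigenvector v of λ).

  λ = -5: largest Jordan block has size 3, contributing (x + 5)^3

So m_A(x) = (x + 5)^3 = x^3 + 15*x^2 + 75*x + 125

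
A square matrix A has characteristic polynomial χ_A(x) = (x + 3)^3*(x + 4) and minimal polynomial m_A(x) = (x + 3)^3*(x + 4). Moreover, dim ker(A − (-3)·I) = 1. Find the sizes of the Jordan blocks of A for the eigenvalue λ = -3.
Block sizes for λ = -3: [3]

Step 1 — from the characteristic polynomial, algebraic multiplicity of λ = -3 is 3. From dim ker(A − (-3)·I) = 1, there are exactly 1 Jordan blocks for λ = -3.
Step 2 — from the minimal polynomial, the factor (x + 3)^3 tells us the largest block for λ = -3 has size 3.
Step 3 — with total size 3, 1 blocks, and largest block 3, the block sizes (in nonincreasing order) are [3].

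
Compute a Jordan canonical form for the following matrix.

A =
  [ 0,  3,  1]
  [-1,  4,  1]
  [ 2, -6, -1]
J_2(1) ⊕ J_1(1)

The characteristic polynomial is
  det(x·I − A) = x^3 - 3*x^2 + 3*x - 1 = (x - 1)^3

Eigenvalues and multiplicities (the geometric multiplicity of λ is n − rank(A − λI), which equals the number of Jordan blocks for λ):
  λ = 1: algebraic multiplicity = 3, geometric multiplicity = 2

Determining the block sizes for each eigenvalue:
  λ = 1: 2 blocks summing to 3 forces exactly one block of size 2 and the rest size 1 → block sizes [2, 1]

Assembling the blocks gives a Jordan form
J =
  [1, 1, 0]
  [0, 1, 0]
  [0, 0, 1]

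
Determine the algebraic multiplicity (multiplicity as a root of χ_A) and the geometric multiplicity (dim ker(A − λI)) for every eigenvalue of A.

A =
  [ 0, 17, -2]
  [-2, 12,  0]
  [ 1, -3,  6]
λ = 6: alg = 3, geom = 1

Step 1 — factor the characteristic polynomial to read off the algebraic multiplicities:
  χ_A(x) = (x - 6)^3

Step 2 — compute geometric multiplicities via the rank-nullity identity g(λ) = n − rank(A − λI):
  rank(A − (6)·I) = 2, so dim ker(A − (6)·I) = n − 2 = 1

Summary:
  λ = 6: algebraic multiplicity = 3, geometric multiplicity = 1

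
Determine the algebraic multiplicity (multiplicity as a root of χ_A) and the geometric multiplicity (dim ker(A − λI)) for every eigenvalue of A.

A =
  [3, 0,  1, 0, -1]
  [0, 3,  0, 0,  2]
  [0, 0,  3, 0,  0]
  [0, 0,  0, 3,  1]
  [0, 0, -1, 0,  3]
λ = 3: alg = 5, geom = 3

Step 1 — factor the characteristic polynomial to read off the algebraic multiplicities:
  χ_A(x) = (x - 3)^5

Step 2 — compute geometric multiplicities via the rank-nullity identity g(λ) = n − rank(A − λI):
  rank(A − (3)·I) = 2, so dim ker(A − (3)·I) = n − 2 = 3

Summary:
  λ = 3: algebraic multiplicity = 5, geometric multiplicity = 3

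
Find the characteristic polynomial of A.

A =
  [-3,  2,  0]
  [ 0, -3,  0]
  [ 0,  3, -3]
x^3 + 9*x^2 + 27*x + 27

Expanding det(x·I − A) (e.g. by cofactor expansion or by noting that A is similar to its Jordan form J, which has the same characteristic polynomial as A) gives
  χ_A(x) = x^3 + 9*x^2 + 27*x + 27
which factors as (x + 3)^3. The eigenvalues (with algebraic multiplicities) are λ = -3 with multiplicity 3.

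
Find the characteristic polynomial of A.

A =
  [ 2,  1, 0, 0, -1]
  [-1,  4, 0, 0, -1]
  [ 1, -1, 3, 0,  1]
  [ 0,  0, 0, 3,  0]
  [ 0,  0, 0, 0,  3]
x^5 - 15*x^4 + 90*x^3 - 270*x^2 + 405*x - 243

Expanding det(x·I − A) (e.g. by cofactor expansion or by noting that A is similar to its Jordan form J, which has the same characteristic polynomial as A) gives
  χ_A(x) = x^5 - 15*x^4 + 90*x^3 - 270*x^2 + 405*x - 243
which factors as (x - 3)^5. The eigenvalues (with algebraic multiplicities) are λ = 3 with multiplicity 5.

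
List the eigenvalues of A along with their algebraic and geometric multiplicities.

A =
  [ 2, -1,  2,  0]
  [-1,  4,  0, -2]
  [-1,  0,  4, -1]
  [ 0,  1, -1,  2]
λ = 3: alg = 4, geom = 2

Step 1 — factor the characteristic polynomial to read off the algebraic multiplicities:
  χ_A(x) = (x - 3)^4

Step 2 — compute geometric multiplicities via the rank-nullity identity g(λ) = n − rank(A − λI):
  rank(A − (3)·I) = 2, so dim ker(A − (3)·I) = n − 2 = 2

Summary:
  λ = 3: algebraic multiplicity = 4, geometric multiplicity = 2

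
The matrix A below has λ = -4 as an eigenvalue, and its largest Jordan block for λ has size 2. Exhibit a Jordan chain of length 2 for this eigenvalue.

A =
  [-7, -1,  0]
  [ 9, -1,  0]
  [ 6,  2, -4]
A Jordan chain for λ = -4 of length 2:
v_1 = (-3, 9, 6)ᵀ
v_2 = (1, 0, 0)ᵀ

Let N = A − (-4)·I. We want v_2 with N^2 v_2 = 0 but N^1 v_2 ≠ 0; then v_{j-1} := N · v_j for j = 2, …, 2.

Pick v_2 = (1, 0, 0)ᵀ.
Then v_1 = N · v_2 = (-3, 9, 6)ᵀ.

Sanity check: (A − (-4)·I) v_1 = (0, 0, 0)ᵀ = 0. ✓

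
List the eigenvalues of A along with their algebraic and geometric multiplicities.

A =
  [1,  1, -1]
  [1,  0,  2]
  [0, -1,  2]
λ = 1: alg = 3, geom = 1

Step 1 — factor the characteristic polynomial to read off the algebraic multiplicities:
  χ_A(x) = (x - 1)^3

Step 2 — compute geometric multiplicities via the rank-nullity identity g(λ) = n − rank(A − λI):
  rank(A − (1)·I) = 2, so dim ker(A − (1)·I) = n − 2 = 1

Summary:
  λ = 1: algebraic multiplicity = 3, geometric multiplicity = 1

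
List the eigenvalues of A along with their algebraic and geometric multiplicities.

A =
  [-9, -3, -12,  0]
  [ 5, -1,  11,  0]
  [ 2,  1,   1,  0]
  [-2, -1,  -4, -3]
λ = -3: alg = 4, geom = 2

Step 1 — factor the characteristic polynomial to read off the algebraic multiplicities:
  χ_A(x) = (x + 3)^4

Step 2 — compute geometric multiplicities via the rank-nullity identity g(λ) = n − rank(A − λI):
  rank(A − (-3)·I) = 2, so dim ker(A − (-3)·I) = n − 2 = 2

Summary:
  λ = -3: algebraic multiplicity = 4, geometric multiplicity = 2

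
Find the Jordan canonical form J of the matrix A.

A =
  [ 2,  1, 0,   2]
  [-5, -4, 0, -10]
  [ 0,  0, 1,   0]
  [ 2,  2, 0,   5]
J_2(1) ⊕ J_1(1) ⊕ J_1(1)

The characteristic polynomial is
  det(x·I − A) = x^4 - 4*x^3 + 6*x^2 - 4*x + 1 = (x - 1)^4

Eigenvalues and multiplicities (the geometric multiplicity of λ is n − rank(A − λI), which equals the number of Jordan blocks for λ):
  λ = 1: algebraic multiplicity = 4, geometric multiplicity = 3

Determining the block sizes for each eigenvalue:
  λ = 1: 3 blocks summing to 4 forces exactly one block of size 2 and the rest size 1 → block sizes [2, 1, 1]

Assembling the blocks gives a Jordan form
J =
  [1, 1, 0, 0]
  [0, 1, 0, 0]
  [0, 0, 1, 0]
  [0, 0, 0, 1]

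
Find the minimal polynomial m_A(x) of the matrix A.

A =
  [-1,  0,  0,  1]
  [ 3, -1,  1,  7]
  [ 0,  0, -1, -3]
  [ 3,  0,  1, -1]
x^3 + 3*x^2 + 3*x + 1

The characteristic polynomial is χ_A(x) = (x + 1)^4, so the eigenvalues are known. The minimal polynomial is
  m_A(x) = Π_λ (x − λ)^{k_λ}
where k_λ is the size of the *largest* Jordan block for λ (equivalently, the smallest k with (A − λI)^k v = 0 for every generalised eigenvector v of λ).

  λ = -1: largest Jordan block has size 3, contributing (x + 1)^3

So m_A(x) = (x + 1)^3 = x^3 + 3*x^2 + 3*x + 1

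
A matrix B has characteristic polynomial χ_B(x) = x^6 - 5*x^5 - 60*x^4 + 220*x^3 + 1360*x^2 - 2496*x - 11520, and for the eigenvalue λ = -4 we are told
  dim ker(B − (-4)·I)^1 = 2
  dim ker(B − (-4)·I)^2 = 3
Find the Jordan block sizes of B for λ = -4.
Block sizes for λ = -4: [2, 1]

From the dimensions of kernels of powers, the number of Jordan blocks of size at least j is d_j − d_{j−1} where d_j = dim ker(N^j) (with d_0 = 0). Computing the differences gives [2, 1].
The number of blocks of size exactly k is (#blocks of size ≥ k) − (#blocks of size ≥ k + 1), so the partition is: 1 block(s) of size 1, 1 block(s) of size 2.
In nonincreasing order the block sizes are [2, 1].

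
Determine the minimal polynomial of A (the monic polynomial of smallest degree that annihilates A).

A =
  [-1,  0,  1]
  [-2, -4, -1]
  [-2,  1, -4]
x^3 + 9*x^2 + 27*x + 27

The characteristic polynomial is χ_A(x) = (x + 3)^3, so the eigenvalues are known. The minimal polynomial is
  m_A(x) = Π_λ (x − λ)^{k_λ}
where k_λ is the size of the *largest* Jordan block for λ (equivalently, the smallest k with (A − λI)^k v = 0 for every generalised eigenvector v of λ).

  λ = -3: largest Jordan block has size 3, contributing (x + 3)^3

So m_A(x) = (x + 3)^3 = x^3 + 9*x^2 + 27*x + 27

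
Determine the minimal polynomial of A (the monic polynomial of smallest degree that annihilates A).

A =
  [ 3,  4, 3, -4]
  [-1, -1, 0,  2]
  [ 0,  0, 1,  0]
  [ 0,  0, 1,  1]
x^3 - 3*x^2 + 3*x - 1

The characteristic polynomial is χ_A(x) = (x - 1)^4, so the eigenvalues are known. The minimal polynomial is
  m_A(x) = Π_λ (x − λ)^{k_λ}
where k_λ is the size of the *largest* Jordan block for λ (equivalently, the smallest k with (A − λI)^k v = 0 for every generalised eigenvector v of λ).

  λ = 1: largest Jordan block has size 3, contributing (x − 1)^3

So m_A(x) = (x - 1)^3 = x^3 - 3*x^2 + 3*x - 1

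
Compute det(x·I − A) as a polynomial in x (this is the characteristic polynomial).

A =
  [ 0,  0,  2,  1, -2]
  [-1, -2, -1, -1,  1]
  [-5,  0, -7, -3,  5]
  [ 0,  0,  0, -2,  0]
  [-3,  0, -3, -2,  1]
x^5 + 10*x^4 + 40*x^3 + 80*x^2 + 80*x + 32

Expanding det(x·I − A) (e.g. by cofactor expansion or by noting that A is similar to its Jordan form J, which has the same characteristic polynomial as A) gives
  χ_A(x) = x^5 + 10*x^4 + 40*x^3 + 80*x^2 + 80*x + 32
which factors as (x + 2)^5. The eigenvalues (with algebraic multiplicities) are λ = -2 with multiplicity 5.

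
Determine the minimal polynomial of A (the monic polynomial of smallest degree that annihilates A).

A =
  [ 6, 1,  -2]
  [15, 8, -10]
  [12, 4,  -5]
x^2 - 6*x + 9

The characteristic polynomial is χ_A(x) = (x - 3)^3, so the eigenvalues are known. The minimal polynomial is
  m_A(x) = Π_λ (x − λ)^{k_λ}
where k_λ is the size of the *largest* Jordan block for λ (equivalently, the smallest k with (A − λI)^k v = 0 for every generalised eigenvector v of λ).

  λ = 3: largest Jordan block has size 2, contributing (x − 3)^2

So m_A(x) = (x - 3)^2 = x^2 - 6*x + 9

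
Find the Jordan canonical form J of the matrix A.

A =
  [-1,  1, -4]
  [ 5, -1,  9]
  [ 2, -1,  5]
J_3(1)

The characteristic polynomial is
  det(x·I − A) = x^3 - 3*x^2 + 3*x - 1 = (x - 1)^3

Eigenvalues and multiplicities (the geometric multiplicity of λ is n − rank(A − λI), which equals the number of Jordan blocks for λ):
  λ = 1: algebraic multiplicity = 3, geometric multiplicity = 1

Determining the block sizes for each eigenvalue:
  λ = 1: one block (gm = 1), so the single block has size am = 3 → block sizes [3]

Assembling the blocks gives a Jordan form
J =
  [1, 1, 0]
  [0, 1, 1]
  [0, 0, 1]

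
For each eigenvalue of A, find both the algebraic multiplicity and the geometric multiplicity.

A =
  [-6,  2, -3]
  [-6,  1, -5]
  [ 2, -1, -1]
λ = -2: alg = 3, geom = 1

Step 1 — factor the characteristic polynomial to read off the algebraic multiplicities:
  χ_A(x) = (x + 2)^3

Step 2 — compute geometric multiplicities via the rank-nullity identity g(λ) = n − rank(A − λI):
  rank(A − (-2)·I) = 2, so dim ker(A − (-2)·I) = n − 2 = 1

Summary:
  λ = -2: algebraic multiplicity = 3, geometric multiplicity = 1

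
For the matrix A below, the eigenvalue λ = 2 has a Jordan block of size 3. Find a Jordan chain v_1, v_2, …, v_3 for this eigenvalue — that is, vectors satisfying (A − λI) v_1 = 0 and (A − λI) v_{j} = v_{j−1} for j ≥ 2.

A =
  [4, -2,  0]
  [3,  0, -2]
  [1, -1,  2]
A Jordan chain for λ = 2 of length 3:
v_1 = (-2, -2, -1)ᵀ
v_2 = (2, 3, 1)ᵀ
v_3 = (1, 0, 0)ᵀ

Let N = A − (2)·I. We want v_3 with N^3 v_3 = 0 but N^2 v_3 ≠ 0; then v_{j-1} := N · v_j for j = 3, …, 2.

Pick v_3 = (1, 0, 0)ᵀ.
Then v_2 = N · v_3 = (2, 3, 1)ᵀ.
Then v_1 = N · v_2 = (-2, -2, -1)ᵀ.

Sanity check: (A − (2)·I) v_1 = (0, 0, 0)ᵀ = 0. ✓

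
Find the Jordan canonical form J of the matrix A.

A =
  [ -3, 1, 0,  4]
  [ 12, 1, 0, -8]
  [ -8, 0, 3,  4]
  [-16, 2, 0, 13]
J_2(3) ⊕ J_1(3) ⊕ J_1(5)

The characteristic polynomial is
  det(x·I − A) = x^4 - 14*x^3 + 72*x^2 - 162*x + 135 = (x - 5)*(x - 3)^3

Eigenvalues and multiplicities (the geometric multiplicity of λ is n − rank(A − λI), which equals the number of Jordan blocks for λ):
  λ = 3: algebraic multiplicity = 3, geometric multiplicity = 2
  λ = 5: algebraic multiplicity = 1, geometric multiplicity = 1

Determining the block sizes for each eigenvalue:
  λ = 3: 2 blocks summing to 3 forces exactly one block of size 2 and the rest size 1 → block sizes [2, 1]
  λ = 5: one block (gm = 1), so the single block has size am = 1 → block sizes [1]

Assembling the blocks gives a Jordan form
J =
  [3, 1, 0, 0]
  [0, 3, 0, 0]
  [0, 0, 3, 0]
  [0, 0, 0, 5]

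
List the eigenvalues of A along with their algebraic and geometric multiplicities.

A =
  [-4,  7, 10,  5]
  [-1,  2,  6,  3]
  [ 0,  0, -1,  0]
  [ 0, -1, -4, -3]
λ = -2: alg = 2, geom = 1; λ = -1: alg = 2, geom = 2

Step 1 — factor the characteristic polynomial to read off the algebraic multiplicities:
  χ_A(x) = (x + 1)^2*(x + 2)^2

Step 2 — compute geometric multiplicities via the rank-nullity identity g(λ) = n − rank(A − λI):
  rank(A − (-2)·I) = 3, so dim ker(A − (-2)·I) = n − 3 = 1
  rank(A − (-1)·I) = 2, so dim ker(A − (-1)·I) = n − 2 = 2

Summary:
  λ = -2: algebraic multiplicity = 2, geometric multiplicity = 1
  λ = -1: algebraic multiplicity = 2, geometric multiplicity = 2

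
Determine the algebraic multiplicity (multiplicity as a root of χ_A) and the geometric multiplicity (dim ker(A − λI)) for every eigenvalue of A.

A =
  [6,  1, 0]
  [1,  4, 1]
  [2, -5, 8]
λ = 6: alg = 3, geom = 1

Step 1 — factor the characteristic polynomial to read off the algebraic multiplicities:
  χ_A(x) = (x - 6)^3

Step 2 — compute geometric multiplicities via the rank-nullity identity g(λ) = n − rank(A − λI):
  rank(A − (6)·I) = 2, so dim ker(A − (6)·I) = n − 2 = 1

Summary:
  λ = 6: algebraic multiplicity = 3, geometric multiplicity = 1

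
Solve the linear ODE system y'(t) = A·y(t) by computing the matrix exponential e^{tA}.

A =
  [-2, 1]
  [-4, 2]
e^{tA} =
  [1 - 2*t, t]
  [-4*t, 2*t + 1]

Strategy: write A = P · J · P⁻¹ where J is a Jordan canonical form, so e^{tA} = P · e^{tJ} · P⁻¹, and e^{tJ} can be computed block-by-block.

A has Jordan form
J =
  [0, 1]
  [0, 0]
(up to reordering of blocks).

Per-block formulas:
  For a 2×2 Jordan block J_2(0): exp(t · J_2(0)) = e^(0t)·(I + t·N), where N is the 2×2 nilpotent shift.

After assembling e^{tJ} and conjugating by P, we get:

e^{tA} =
  [1 - 2*t, t]
  [-4*t, 2*t + 1]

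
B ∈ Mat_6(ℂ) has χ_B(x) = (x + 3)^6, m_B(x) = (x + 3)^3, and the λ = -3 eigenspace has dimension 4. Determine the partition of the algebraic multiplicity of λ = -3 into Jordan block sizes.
Block sizes for λ = -3: [3, 1, 1, 1]

Step 1 — from the characteristic polynomial, algebraic multiplicity of λ = -3 is 6. From dim ker(B − (-3)·I) = 4, there are exactly 4 Jordan blocks for λ = -3.
Step 2 — from the minimal polynomial, the factor (x + 3)^3 tells us the largest block for λ = -3 has size 3.
Step 3 — with total size 6, 4 blocks, and largest block 3, the block sizes (in nonincreasing order) are [3, 1, 1, 1].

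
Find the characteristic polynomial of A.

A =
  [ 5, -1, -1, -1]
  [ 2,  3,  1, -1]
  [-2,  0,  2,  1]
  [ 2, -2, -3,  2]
x^4 - 12*x^3 + 54*x^2 - 108*x + 81

Expanding det(x·I − A) (e.g. by cofactor expansion or by noting that A is similar to its Jordan form J, which has the same characteristic polynomial as A) gives
  χ_A(x) = x^4 - 12*x^3 + 54*x^2 - 108*x + 81
which factors as (x - 3)^4. The eigenvalues (with algebraic multiplicities) are λ = 3 with multiplicity 4.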